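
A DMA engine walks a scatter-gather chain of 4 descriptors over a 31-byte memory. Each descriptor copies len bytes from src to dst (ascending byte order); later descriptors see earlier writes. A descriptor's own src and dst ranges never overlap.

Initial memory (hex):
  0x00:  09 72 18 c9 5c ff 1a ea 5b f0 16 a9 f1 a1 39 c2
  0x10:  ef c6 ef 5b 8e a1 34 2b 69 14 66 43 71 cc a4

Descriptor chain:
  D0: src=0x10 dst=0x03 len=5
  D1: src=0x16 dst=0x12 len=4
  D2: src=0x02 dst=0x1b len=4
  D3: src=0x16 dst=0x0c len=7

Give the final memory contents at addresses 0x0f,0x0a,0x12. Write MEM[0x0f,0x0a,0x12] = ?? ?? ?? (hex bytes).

MEM[0x0f,0x0a,0x12] = 14 16 ef

  after D0: wrote 5B at 0x03 = efc6ef5b8e
  after D1: wrote 4B at 0x12 = 342b6914
  after D2: wrote 4B at 0x1b = 18efc6ef
  after D3: wrote 7B at 0x0c = 342b69146618ef
query mem[0x0f]=0x14, mem[0x0a]=0x16, mem[0x12]=0xef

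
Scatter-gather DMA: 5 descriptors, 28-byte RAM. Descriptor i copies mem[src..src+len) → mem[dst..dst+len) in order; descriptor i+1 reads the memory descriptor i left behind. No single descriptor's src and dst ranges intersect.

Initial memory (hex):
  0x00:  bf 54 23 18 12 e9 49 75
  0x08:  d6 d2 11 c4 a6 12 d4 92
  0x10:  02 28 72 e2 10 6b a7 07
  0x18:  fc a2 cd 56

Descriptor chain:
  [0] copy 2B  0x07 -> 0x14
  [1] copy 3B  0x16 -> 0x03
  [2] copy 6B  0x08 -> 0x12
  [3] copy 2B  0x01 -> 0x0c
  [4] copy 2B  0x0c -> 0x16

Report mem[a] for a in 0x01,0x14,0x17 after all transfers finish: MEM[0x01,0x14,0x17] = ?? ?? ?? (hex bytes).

  after D0: wrote 2B at 0x14 = 75d6
  after D1: wrote 3B at 0x03 = a707fc
  after D2: wrote 6B at 0x12 = d6d211c4a612
  after D3: wrote 2B at 0x0c = 5423
  after D4: wrote 2B at 0x16 = 5423
query mem[0x01]=0x54, mem[0x14]=0x11, mem[0x17]=0x23

MEM[0x01,0x14,0x17] = 54 11 23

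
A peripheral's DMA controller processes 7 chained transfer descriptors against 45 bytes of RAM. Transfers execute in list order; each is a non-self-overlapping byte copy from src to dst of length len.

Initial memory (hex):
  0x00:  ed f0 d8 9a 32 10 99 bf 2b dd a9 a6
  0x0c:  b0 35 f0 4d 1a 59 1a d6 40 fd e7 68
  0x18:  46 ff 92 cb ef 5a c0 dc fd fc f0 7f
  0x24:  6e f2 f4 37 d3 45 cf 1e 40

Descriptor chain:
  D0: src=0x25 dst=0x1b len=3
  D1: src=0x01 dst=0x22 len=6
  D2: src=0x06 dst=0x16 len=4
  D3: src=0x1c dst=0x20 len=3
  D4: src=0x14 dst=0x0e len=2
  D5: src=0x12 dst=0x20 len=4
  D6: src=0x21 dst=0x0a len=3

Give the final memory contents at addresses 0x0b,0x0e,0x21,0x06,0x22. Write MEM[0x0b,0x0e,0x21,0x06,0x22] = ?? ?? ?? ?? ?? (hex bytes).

  after D0: wrote 3B at 0x1b = f2f437
  after D1: wrote 6B at 0x22 = f0d89a321099
  after D2: wrote 4B at 0x16 = 99bf2bdd
  after D3: wrote 3B at 0x20 = f437c0
  after D4: wrote 2B at 0x0e = 40fd
  after D5: wrote 4B at 0x20 = 1ad640fd
  after D6: wrote 3B at 0x0a = d640fd
query mem[0x0b]=0x40, mem[0x0e]=0x40, mem[0x21]=0xd6, mem[0x06]=0x99, mem[0x22]=0x40

MEM[0x0b,0x0e,0x21,0x06,0x22] = 40 40 d6 99 40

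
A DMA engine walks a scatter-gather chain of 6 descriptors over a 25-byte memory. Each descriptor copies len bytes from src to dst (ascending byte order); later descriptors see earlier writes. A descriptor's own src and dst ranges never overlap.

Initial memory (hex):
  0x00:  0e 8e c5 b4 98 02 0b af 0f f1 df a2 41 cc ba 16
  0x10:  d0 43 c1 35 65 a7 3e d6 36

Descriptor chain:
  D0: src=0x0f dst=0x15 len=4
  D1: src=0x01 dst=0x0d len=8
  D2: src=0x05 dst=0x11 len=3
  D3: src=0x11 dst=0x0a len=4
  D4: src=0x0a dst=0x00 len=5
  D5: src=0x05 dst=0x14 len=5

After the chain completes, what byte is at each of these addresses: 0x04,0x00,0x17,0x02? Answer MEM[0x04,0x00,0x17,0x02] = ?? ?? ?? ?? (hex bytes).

MEM[0x04,0x00,0x17,0x02] = c5 02 0f af

  after D0: wrote 4B at 0x15 = 16d043c1
  after D1: wrote 8B at 0x0d = 8ec5b498020baf0f
  after D2: wrote 3B at 0x11 = 020baf
  after D3: wrote 4B at 0x0a = 020baf0f
  after D4: wrote 5B at 0x00 = 020baf0fc5
  after D5: wrote 5B at 0x14 = 020baf0ff1
query mem[0x04]=0xc5, mem[0x00]=0x02, mem[0x17]=0x0f, mem[0x02]=0xaf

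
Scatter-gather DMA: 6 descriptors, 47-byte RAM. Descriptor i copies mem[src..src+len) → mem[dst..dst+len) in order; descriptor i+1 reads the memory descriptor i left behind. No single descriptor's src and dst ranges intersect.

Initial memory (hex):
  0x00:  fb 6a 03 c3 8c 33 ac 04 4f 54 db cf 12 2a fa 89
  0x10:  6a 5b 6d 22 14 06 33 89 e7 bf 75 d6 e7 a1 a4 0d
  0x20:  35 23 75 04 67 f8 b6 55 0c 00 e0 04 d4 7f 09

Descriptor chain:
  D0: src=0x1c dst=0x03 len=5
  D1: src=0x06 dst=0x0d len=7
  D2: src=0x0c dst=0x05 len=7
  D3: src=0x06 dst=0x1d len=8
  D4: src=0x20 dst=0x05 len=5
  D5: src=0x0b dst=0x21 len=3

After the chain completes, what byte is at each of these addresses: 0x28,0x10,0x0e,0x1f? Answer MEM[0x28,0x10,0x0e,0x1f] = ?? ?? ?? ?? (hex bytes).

MEM[0x28,0x10,0x0e,0x1f] = 0c 54 35 4f

  after D0: wrote 5B at 0x03 = e7a1a40d35
  after D1: wrote 7B at 0x0d = 0d354f54dbcf12
  after D2: wrote 7B at 0x05 = 120d354f54dbcf
  after D3: wrote 8B at 0x1d = 0d354f54dbcf120d
  after D4: wrote 5B at 0x05 = 54dbcf120d
  after D5: wrote 3B at 0x21 = cf120d
query mem[0x28]=0x0c, mem[0x10]=0x54, mem[0x0e]=0x35, mem[0x1f]=0x4f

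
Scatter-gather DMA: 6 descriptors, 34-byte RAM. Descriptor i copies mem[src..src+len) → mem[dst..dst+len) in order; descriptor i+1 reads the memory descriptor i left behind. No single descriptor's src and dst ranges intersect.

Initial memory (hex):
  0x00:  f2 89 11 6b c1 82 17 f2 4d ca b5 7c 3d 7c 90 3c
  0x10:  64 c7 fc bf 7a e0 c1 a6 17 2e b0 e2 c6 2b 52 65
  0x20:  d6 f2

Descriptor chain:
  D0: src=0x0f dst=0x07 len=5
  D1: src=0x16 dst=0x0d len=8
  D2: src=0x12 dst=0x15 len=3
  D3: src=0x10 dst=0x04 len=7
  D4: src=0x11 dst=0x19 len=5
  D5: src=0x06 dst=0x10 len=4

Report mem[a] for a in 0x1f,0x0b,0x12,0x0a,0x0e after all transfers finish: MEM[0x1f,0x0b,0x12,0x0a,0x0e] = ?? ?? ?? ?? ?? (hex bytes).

  after D0: wrote 5B at 0x07 = 3c64c7fcbf
  after D1: wrote 8B at 0x0d = c1a6172eb0e2c62b
  after D2: wrote 3B at 0x15 = e2c62b
  after D3: wrote 7B at 0x04 = 2eb0e2c62be2c6
  after D4: wrote 5B at 0x19 = b0e2c62be2
  after D5: wrote 4B at 0x10 = e2c62be2
query mem[0x1f]=0x65, mem[0x0b]=0xbf, mem[0x12]=0x2b, mem[0x0a]=0xc6, mem[0x0e]=0xa6

MEM[0x1f,0x0b,0x12,0x0a,0x0e] = 65 bf 2b c6 a6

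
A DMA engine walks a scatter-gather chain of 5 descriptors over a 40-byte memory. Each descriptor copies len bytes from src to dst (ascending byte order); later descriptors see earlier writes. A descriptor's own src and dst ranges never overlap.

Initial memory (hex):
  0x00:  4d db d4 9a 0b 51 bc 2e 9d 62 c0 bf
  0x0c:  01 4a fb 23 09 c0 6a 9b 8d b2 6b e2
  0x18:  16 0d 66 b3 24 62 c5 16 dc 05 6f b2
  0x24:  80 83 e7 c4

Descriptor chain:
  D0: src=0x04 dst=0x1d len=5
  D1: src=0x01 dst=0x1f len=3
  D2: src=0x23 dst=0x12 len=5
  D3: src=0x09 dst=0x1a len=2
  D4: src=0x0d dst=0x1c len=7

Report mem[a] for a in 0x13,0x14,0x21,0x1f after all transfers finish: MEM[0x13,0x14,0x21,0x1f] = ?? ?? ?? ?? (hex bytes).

#0 dst[0x1d+5] := {0x0b,0x51,0xbc,0x2e,0x9d}
#1 dst[0x1f+3] := {0xdb,0xd4,0x9a}
#2 dst[0x12+5] := {0xb2,0x80,0x83,0xe7,0xc4}
#3 dst[0x1a+2] := {0x62,0xc0}
#4 dst[0x1c+7] := {0x4a,0xfb,0x23,0x09,0xc0,0xb2,0x80}
query mem[0x13]=0x80, mem[0x14]=0x83, mem[0x21]=0xb2, mem[0x1f]=0x09

MEM[0x13,0x14,0x21,0x1f] = 80 83 b2 09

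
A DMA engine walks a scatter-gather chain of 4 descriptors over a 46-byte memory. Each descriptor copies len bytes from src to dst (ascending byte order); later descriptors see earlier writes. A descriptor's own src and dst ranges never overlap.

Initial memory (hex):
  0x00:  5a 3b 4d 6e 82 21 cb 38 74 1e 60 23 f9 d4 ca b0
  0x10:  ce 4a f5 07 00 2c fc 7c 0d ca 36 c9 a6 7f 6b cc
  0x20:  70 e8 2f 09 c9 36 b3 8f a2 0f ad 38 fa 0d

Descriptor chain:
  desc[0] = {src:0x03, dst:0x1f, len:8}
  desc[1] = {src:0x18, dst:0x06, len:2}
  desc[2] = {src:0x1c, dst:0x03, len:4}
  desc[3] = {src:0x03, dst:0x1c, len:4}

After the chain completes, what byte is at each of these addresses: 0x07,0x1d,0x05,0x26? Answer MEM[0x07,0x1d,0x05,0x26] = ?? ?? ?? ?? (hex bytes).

[0] 0x03->0x1f len=8 : 6e 82 21 cb 38 74 1e 60
[1] 0x18->0x06 len=2 : 0d ca
[2] 0x1c->0x03 len=4 : a6 7f 6b 6e
[3] 0x03->0x1c len=4 : a6 7f 6b 6e
query mem[0x07]=0xca, mem[0x1d]=0x7f, mem[0x05]=0x6b, mem[0x26]=0x60

MEM[0x07,0x1d,0x05,0x26] = ca 7f 6b 60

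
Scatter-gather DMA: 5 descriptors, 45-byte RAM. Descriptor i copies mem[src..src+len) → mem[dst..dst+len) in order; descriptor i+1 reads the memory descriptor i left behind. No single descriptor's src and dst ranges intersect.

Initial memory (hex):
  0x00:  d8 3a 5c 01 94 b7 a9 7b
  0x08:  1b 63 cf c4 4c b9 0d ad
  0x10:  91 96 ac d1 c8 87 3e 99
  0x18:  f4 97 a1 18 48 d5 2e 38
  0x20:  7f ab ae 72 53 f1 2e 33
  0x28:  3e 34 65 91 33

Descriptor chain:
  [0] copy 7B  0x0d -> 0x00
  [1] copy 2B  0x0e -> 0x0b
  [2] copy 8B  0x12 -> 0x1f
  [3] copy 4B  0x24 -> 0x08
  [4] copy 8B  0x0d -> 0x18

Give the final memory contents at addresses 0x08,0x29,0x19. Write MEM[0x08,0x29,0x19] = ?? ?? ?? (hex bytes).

MEM[0x08,0x29,0x19] = 99 34 0d

#0 dst[0x00+7] := {0xb9,0x0d,0xad,0x91,0x96,0xac,0xd1}
#1 dst[0x0b+2] := {0x0d,0xad}
#2 dst[0x1f+8] := {0xac,0xd1,0xc8,0x87,0x3e,0x99,0xf4,0x97}
#3 dst[0x08+4] := {0x99,0xf4,0x97,0x33}
#4 dst[0x18+8] := {0xb9,0x0d,0xad,0x91,0x96,0xac,0xd1,0xc8}
query mem[0x08]=0x99, mem[0x29]=0x34, mem[0x19]=0x0d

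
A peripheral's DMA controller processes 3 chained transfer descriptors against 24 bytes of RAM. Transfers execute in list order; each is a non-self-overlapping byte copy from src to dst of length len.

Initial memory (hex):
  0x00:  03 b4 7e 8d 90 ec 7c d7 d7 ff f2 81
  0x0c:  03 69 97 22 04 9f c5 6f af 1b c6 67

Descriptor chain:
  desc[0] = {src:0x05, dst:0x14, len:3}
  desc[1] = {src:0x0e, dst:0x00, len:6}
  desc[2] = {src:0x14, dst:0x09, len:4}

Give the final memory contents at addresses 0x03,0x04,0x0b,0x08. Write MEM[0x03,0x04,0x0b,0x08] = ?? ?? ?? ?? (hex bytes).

[0] 0x05->0x14 len=3 : ec 7c d7
[1] 0x0e->0x00 len=6 : 97 22 04 9f c5 6f
[2] 0x14->0x09 len=4 : ec 7c d7 67
query mem[0x03]=0x9f, mem[0x04]=0xc5, mem[0x0b]=0xd7, mem[0x08]=0xd7

MEM[0x03,0x04,0x0b,0x08] = 9f c5 d7 d7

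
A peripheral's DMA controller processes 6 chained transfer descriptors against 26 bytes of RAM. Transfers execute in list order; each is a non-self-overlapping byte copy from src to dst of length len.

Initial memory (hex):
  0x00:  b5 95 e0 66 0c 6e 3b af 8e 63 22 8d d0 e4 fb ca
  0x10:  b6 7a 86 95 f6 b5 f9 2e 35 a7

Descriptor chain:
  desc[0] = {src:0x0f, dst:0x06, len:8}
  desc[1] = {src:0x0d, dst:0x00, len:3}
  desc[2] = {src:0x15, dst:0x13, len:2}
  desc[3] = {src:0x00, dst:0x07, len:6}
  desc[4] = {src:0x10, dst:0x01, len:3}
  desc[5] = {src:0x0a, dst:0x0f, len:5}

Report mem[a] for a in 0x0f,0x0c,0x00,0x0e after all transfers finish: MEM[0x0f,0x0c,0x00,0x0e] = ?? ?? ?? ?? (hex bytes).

  after D0: wrote 8B at 0x06 = cab67a8695f6b5f9
  after D1: wrote 3B at 0x00 = f9fbca
  after D2: wrote 2B at 0x13 = b5f9
  after D3: wrote 6B at 0x07 = f9fbca660c6e
  after D4: wrote 3B at 0x01 = b67a86
  after D5: wrote 5B at 0x0f = 660c6ef9fb
query mem[0x0f]=0x66, mem[0x0c]=0x6e, mem[0x00]=0xf9, mem[0x0e]=0xfb

MEM[0x0f,0x0c,0x00,0x0e] = 66 6e f9 fb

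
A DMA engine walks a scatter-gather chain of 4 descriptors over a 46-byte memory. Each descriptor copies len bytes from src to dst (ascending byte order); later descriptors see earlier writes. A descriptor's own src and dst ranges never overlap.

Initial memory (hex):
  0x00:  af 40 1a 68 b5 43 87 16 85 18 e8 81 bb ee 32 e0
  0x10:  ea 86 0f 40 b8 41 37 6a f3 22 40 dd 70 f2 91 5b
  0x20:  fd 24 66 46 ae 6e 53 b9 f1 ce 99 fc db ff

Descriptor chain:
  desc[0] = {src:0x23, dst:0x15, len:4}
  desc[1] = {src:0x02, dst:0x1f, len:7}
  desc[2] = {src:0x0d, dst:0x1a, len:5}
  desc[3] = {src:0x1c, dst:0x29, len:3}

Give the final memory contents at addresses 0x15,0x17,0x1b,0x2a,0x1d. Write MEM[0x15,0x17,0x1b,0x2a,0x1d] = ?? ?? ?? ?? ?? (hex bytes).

MEM[0x15,0x17,0x1b,0x2a,0x1d] = 46 6e 32 ea ea

  after D0: wrote 4B at 0x15 = 46ae6e53
  after D1: wrote 7B at 0x1f = 1a68b543871685
  after D2: wrote 5B at 0x1a = ee32e0ea86
  after D3: wrote 3B at 0x29 = e0ea86
query mem[0x15]=0x46, mem[0x17]=0x6e, mem[0x1b]=0x32, mem[0x2a]=0xea, mem[0x1d]=0xea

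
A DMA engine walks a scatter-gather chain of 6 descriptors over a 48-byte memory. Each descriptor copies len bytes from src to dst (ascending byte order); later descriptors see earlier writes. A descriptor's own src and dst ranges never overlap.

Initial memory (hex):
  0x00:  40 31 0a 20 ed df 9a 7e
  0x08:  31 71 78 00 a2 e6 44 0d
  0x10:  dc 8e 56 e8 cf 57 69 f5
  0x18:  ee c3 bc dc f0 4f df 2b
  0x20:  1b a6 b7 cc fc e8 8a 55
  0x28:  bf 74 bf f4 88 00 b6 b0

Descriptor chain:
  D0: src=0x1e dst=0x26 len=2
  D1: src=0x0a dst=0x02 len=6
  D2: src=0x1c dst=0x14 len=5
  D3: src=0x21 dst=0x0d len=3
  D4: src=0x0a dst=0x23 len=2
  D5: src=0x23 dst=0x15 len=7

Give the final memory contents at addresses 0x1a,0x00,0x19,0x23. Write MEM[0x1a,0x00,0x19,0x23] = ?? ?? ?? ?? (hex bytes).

MEM[0x1a,0x00,0x19,0x23] = bf 40 2b 78

[0] 0x1e->0x26 len=2 : df 2b
[1] 0x0a->0x02 len=6 : 78 00 a2 e6 44 0d
[2] 0x1c->0x14 len=5 : f0 4f df 2b 1b
[3] 0x21->0x0d len=3 : a6 b7 cc
[4] 0x0a->0x23 len=2 : 78 00
[5] 0x23->0x15 len=7 : 78 00 e8 df 2b bf 74
query mem[0x1a]=0xbf, mem[0x00]=0x40, mem[0x19]=0x2b, mem[0x23]=0x78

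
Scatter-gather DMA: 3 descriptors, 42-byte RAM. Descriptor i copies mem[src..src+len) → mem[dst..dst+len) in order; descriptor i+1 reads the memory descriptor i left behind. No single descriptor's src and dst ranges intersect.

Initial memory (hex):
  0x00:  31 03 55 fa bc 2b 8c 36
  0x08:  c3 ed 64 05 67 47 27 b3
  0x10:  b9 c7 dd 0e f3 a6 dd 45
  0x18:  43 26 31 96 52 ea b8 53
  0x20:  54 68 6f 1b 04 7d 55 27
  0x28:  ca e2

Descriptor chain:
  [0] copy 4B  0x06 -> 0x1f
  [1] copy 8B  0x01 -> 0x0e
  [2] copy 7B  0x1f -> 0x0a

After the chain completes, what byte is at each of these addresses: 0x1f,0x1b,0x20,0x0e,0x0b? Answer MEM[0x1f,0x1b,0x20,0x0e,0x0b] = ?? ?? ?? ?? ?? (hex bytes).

D0: mem[0x1f..0x22] <- [8c 36 c3 ed]
D1: mem[0x0e..0x15] <- [03 55 fa bc 2b 8c 36 c3]
D2: mem[0x0a..0x10] <- [8c 36 c3 ed 1b 04 7d]
query mem[0x1f]=0x8c, mem[0x1b]=0x96, mem[0x20]=0x36, mem[0x0e]=0x1b, mem[0x0b]=0x36

MEM[0x1f,0x1b,0x20,0x0e,0x0b] = 8c 96 36 1b 36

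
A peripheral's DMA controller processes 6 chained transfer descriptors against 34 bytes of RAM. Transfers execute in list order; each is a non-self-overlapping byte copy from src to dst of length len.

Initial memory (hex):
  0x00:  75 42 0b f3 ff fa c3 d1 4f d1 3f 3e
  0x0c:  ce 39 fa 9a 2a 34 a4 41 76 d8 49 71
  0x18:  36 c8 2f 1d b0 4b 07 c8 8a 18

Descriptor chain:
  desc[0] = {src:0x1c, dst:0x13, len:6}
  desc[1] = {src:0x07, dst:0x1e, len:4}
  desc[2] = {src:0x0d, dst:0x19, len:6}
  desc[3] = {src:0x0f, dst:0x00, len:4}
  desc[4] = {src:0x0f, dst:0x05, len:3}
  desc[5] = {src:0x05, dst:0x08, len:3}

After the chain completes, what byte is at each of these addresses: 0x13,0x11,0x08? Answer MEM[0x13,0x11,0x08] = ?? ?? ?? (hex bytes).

MEM[0x13,0x11,0x08] = b0 34 9a

  after D0: wrote 6B at 0x13 = b04b07c88a18
  after D1: wrote 4B at 0x1e = d14fd13f
  after D2: wrote 6B at 0x19 = 39fa9a2a34a4
  after D3: wrote 4B at 0x00 = 9a2a34a4
  after D4: wrote 3B at 0x05 = 9a2a34
  after D5: wrote 3B at 0x08 = 9a2a34
query mem[0x13]=0xb0, mem[0x11]=0x34, mem[0x08]=0x9a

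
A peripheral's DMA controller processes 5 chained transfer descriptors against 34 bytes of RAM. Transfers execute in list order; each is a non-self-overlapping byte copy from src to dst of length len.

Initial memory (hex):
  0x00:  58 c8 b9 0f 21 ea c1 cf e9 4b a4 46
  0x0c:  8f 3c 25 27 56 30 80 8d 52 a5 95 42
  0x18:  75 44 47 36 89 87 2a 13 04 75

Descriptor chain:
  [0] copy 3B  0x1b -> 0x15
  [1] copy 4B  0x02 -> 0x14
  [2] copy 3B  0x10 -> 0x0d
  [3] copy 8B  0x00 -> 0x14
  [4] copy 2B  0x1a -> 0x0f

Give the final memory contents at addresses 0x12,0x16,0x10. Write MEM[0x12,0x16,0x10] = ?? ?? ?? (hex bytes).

MEM[0x12,0x16,0x10] = 80 b9 cf

[0] 0x1b->0x15 len=3 : 36 89 87
[1] 0x02->0x14 len=4 : b9 0f 21 ea
[2] 0x10->0x0d len=3 : 56 30 80
[3] 0x00->0x14 len=8 : 58 c8 b9 0f 21 ea c1 cf
[4] 0x1a->0x0f len=2 : c1 cf
query mem[0x12]=0x80, mem[0x16]=0xb9, mem[0x10]=0xcf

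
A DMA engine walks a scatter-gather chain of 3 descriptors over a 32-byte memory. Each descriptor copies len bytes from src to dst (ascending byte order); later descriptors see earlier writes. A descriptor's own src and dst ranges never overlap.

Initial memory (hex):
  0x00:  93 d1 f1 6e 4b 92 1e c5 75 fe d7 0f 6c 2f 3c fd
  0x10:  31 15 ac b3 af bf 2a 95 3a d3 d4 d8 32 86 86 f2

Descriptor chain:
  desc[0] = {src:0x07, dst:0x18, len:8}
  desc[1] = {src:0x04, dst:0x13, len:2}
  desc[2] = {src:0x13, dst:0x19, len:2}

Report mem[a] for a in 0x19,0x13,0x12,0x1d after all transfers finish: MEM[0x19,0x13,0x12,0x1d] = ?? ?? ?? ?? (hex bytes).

  after D0: wrote 8B at 0x18 = c575fed70f6c2f3c
  after D1: wrote 2B at 0x13 = 4b92
  after D2: wrote 2B at 0x19 = 4b92
query mem[0x19]=0x4b, mem[0x13]=0x4b, mem[0x12]=0xac, mem[0x1d]=0x6c

MEM[0x19,0x13,0x12,0x1d] = 4b 4b ac 6c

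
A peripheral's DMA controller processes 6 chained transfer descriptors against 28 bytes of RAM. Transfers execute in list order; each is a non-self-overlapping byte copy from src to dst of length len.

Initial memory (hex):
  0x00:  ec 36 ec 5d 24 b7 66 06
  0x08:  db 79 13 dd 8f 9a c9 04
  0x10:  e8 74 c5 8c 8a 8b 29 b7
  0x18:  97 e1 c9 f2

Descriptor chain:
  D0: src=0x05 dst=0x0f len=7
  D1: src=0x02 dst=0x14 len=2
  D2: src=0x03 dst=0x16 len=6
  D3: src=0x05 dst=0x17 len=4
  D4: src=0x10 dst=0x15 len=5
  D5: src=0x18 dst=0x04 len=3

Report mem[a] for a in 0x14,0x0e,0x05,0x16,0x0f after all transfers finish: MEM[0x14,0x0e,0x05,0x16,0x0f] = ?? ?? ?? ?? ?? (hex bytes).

  after D0: wrote 7B at 0x0f = b76606db7913dd
  after D1: wrote 2B at 0x14 = ec5d
  after D2: wrote 6B at 0x16 = 5d24b76606db
  after D3: wrote 4B at 0x17 = b76606db
  after D4: wrote 5B at 0x15 = 6606db79ec
  after D5: wrote 3B at 0x04 = 79ecdb
query mem[0x14]=0xec, mem[0x0e]=0xc9, mem[0x05]=0xec, mem[0x16]=0x06, mem[0x0f]=0xb7

MEM[0x14,0x0e,0x05,0x16,0x0f] = ec c9 ec 06 b7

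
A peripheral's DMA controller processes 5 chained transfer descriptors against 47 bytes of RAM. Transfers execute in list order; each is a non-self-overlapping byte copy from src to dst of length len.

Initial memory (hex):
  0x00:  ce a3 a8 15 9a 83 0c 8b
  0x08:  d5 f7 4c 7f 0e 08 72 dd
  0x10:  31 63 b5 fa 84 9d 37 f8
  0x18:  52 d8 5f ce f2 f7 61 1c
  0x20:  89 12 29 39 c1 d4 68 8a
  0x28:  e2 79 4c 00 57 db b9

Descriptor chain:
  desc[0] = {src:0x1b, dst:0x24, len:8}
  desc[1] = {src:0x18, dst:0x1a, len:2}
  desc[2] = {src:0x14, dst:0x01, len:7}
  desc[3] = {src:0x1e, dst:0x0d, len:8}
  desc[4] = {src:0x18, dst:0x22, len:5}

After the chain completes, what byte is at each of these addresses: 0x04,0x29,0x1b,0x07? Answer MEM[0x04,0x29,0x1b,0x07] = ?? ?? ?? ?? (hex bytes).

D0: mem[0x24..0x2b] <- [ce f2 f7 61 1c 89 12 29]
D1: mem[0x1a..0x1b] <- [52 d8]
D2: mem[0x01..0x07] <- [84 9d 37 f8 52 d8 52]
D3: mem[0x0d..0x14] <- [61 1c 89 12 29 39 ce f2]
D4: mem[0x22..0x26] <- [52 d8 52 d8 f2]
query mem[0x04]=0xf8, mem[0x29]=0x89, mem[0x1b]=0xd8, mem[0x07]=0x52

MEM[0x04,0x29,0x1b,0x07] = f8 89 d8 52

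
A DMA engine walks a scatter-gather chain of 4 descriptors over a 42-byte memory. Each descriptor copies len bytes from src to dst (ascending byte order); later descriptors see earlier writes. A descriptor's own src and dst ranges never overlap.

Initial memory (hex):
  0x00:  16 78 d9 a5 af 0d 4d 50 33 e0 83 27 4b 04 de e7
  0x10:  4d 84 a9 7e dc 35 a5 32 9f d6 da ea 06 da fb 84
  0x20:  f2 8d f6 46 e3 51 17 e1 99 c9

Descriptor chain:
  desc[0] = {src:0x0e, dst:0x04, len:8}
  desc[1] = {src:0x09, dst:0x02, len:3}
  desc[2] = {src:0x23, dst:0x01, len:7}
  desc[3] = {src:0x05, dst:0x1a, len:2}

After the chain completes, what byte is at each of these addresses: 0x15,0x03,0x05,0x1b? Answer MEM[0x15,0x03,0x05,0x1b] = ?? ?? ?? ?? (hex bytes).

MEM[0x15,0x03,0x05,0x1b] = 35 51 e1 99

#0 dst[0x04+8] := {0xde,0xe7,0x4d,0x84,0xa9,0x7e,0xdc,0x35}
#1 dst[0x02+3] := {0x7e,0xdc,0x35}
#2 dst[0x01+7] := {0x46,0xe3,0x51,0x17,0xe1,0x99,0xc9}
#3 dst[0x1a+2] := {0xe1,0x99}
query mem[0x15]=0x35, mem[0x03]=0x51, mem[0x05]=0xe1, mem[0x1b]=0x99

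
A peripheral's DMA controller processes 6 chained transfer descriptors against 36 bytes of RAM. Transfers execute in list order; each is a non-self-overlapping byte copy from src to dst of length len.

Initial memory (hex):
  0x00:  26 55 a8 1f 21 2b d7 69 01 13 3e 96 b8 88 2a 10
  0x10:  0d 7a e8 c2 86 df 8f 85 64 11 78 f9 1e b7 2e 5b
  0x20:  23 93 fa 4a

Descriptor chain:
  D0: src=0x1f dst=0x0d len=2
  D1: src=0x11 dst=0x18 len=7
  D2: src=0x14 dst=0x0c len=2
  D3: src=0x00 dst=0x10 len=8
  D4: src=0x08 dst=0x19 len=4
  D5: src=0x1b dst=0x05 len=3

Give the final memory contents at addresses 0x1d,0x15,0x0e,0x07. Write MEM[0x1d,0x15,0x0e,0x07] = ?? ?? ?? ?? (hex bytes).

  after D0: wrote 2B at 0x0d = 5b23
  after D1: wrote 7B at 0x18 = 7ae8c286df8f85
  after D2: wrote 2B at 0x0c = 86df
  after D3: wrote 8B at 0x10 = 2655a81f212bd769
  after D4: wrote 4B at 0x19 = 01133e96
  after D5: wrote 3B at 0x05 = 3e968f
query mem[0x1d]=0x8f, mem[0x15]=0x2b, mem[0x0e]=0x23, mem[0x07]=0x8f

MEM[0x1d,0x15,0x0e,0x07] = 8f 2b 23 8f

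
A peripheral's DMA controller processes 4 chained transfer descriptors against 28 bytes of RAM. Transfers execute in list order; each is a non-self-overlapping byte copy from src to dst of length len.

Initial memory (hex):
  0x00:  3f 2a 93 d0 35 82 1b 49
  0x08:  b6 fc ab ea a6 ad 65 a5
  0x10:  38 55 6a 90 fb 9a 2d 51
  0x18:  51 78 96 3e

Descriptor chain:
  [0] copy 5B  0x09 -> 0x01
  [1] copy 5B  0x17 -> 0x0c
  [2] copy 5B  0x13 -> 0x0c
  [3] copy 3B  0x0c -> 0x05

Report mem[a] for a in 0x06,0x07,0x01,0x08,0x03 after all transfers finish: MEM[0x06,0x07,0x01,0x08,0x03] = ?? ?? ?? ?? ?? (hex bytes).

#0 dst[0x01+5] := {0xfc,0xab,0xea,0xa6,0xad}
#1 dst[0x0c+5] := {0x51,0x51,0x78,0x96,0x3e}
#2 dst[0x0c+5] := {0x90,0xfb,0x9a,0x2d,0x51}
#3 dst[0x05+3] := {0x90,0xfb,0x9a}
query mem[0x06]=0xfb, mem[0x07]=0x9a, mem[0x01]=0xfc, mem[0x08]=0xb6, mem[0x03]=0xea

MEM[0x06,0x07,0x01,0x08,0x03] = fb 9a fc b6 ea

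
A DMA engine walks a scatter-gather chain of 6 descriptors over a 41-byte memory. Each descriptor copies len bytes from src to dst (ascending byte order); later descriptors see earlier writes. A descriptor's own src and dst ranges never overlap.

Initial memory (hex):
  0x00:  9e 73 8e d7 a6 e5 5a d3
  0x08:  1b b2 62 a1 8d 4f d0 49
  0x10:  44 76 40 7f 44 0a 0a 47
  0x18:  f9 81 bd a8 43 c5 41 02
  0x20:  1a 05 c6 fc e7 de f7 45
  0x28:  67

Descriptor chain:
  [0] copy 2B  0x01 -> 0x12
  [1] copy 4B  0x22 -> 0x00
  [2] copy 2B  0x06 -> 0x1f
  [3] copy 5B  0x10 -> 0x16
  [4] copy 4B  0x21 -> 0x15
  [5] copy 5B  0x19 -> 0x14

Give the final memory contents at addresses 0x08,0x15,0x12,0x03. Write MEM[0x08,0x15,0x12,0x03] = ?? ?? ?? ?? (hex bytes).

MEM[0x08,0x15,0x12,0x03] = 1b 44 73 de

  after D0: wrote 2B at 0x12 = 738e
  after D1: wrote 4B at 0x00 = c6fce7de
  after D2: wrote 2B at 0x1f = 5ad3
  after D3: wrote 5B at 0x16 = 4476738e44
  after D4: wrote 4B at 0x15 = 05c6fce7
  after D5: wrote 5B at 0x14 = 8e44a843c5
query mem[0x08]=0x1b, mem[0x15]=0x44, mem[0x12]=0x73, mem[0x03]=0xde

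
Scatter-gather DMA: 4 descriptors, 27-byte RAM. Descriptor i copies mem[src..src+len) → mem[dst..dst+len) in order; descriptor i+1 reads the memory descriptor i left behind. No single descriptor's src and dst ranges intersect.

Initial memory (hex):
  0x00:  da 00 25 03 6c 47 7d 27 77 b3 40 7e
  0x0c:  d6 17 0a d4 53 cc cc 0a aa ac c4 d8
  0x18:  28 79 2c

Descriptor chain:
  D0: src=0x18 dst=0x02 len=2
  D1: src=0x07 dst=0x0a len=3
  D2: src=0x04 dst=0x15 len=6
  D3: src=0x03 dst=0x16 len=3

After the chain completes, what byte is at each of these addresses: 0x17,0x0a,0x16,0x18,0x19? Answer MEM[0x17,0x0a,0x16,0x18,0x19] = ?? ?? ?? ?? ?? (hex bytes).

  after D0: wrote 2B at 0x02 = 2879
  after D1: wrote 3B at 0x0a = 2777b3
  after D2: wrote 6B at 0x15 = 6c477d2777b3
  after D3: wrote 3B at 0x16 = 796c47
query mem[0x17]=0x6c, mem[0x0a]=0x27, mem[0x16]=0x79, mem[0x18]=0x47, mem[0x19]=0x77

MEM[0x17,0x0a,0x16,0x18,0x19] = 6c 27 79 47 77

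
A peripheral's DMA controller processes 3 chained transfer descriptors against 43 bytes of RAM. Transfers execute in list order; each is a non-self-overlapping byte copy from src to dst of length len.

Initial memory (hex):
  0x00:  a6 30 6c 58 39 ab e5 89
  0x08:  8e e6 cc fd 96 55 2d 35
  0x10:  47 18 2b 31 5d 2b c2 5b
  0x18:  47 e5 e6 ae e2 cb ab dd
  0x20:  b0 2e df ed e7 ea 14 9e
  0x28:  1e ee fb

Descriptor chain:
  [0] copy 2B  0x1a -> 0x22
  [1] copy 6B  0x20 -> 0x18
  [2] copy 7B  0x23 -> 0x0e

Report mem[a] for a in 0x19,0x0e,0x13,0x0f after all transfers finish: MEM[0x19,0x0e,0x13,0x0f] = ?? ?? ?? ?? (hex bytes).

MEM[0x19,0x0e,0x13,0x0f] = 2e ae 1e e7

D0: mem[0x22..0x23] <- [e6 ae]
D1: mem[0x18..0x1d] <- [b0 2e e6 ae e7 ea]
D2: mem[0x0e..0x14] <- [ae e7 ea 14 9e 1e ee]
query mem[0x19]=0x2e, mem[0x0e]=0xae, mem[0x13]=0x1e, mem[0x0f]=0xe7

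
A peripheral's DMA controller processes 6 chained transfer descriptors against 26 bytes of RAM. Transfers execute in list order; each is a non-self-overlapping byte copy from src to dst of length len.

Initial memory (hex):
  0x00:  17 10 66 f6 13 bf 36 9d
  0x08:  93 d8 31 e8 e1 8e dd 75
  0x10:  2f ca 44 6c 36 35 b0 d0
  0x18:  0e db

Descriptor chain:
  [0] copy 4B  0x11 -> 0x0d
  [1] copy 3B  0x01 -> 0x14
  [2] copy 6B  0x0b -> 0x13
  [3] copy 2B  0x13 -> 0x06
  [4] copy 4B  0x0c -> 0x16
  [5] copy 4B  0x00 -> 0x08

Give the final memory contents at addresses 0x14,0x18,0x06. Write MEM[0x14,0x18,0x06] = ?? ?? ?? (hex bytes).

[0] 0x11->0x0d len=4 : ca 44 6c 36
[1] 0x01->0x14 len=3 : 10 66 f6
[2] 0x0b->0x13 len=6 : e8 e1 ca 44 6c 36
[3] 0x13->0x06 len=2 : e8 e1
[4] 0x0c->0x16 len=4 : e1 ca 44 6c
[5] 0x00->0x08 len=4 : 17 10 66 f6
query mem[0x14]=0xe1, mem[0x18]=0x44, mem[0x06]=0xe8

MEM[0x14,0x18,0x06] = e1 44 e8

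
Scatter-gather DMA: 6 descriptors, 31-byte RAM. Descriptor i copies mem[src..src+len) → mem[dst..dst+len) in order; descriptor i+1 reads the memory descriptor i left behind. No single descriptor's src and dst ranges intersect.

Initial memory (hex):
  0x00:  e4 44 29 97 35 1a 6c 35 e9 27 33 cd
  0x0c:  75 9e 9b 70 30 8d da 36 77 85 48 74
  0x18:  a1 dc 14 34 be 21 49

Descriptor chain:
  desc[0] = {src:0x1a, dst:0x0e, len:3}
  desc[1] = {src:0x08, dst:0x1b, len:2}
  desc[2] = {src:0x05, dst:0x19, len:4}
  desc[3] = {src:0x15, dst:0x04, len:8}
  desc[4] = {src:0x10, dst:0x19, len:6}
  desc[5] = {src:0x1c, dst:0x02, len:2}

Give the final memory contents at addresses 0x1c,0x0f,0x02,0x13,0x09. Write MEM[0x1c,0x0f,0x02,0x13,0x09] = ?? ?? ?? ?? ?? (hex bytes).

  after D0: wrote 3B at 0x0e = 1434be
  after D1: wrote 2B at 0x1b = e927
  after D2: wrote 4B at 0x19 = 1a6c35e9
  after D3: wrote 8B at 0x04 = 854874a11a6c35e9
  after D4: wrote 6B at 0x19 = be8dda367785
  after D5: wrote 2B at 0x02 = 3677
query mem[0x1c]=0x36, mem[0x0f]=0x34, mem[0x02]=0x36, mem[0x13]=0x36, mem[0x09]=0x6c

MEM[0x1c,0x0f,0x02,0x13,0x09] = 36 34 36 36 6c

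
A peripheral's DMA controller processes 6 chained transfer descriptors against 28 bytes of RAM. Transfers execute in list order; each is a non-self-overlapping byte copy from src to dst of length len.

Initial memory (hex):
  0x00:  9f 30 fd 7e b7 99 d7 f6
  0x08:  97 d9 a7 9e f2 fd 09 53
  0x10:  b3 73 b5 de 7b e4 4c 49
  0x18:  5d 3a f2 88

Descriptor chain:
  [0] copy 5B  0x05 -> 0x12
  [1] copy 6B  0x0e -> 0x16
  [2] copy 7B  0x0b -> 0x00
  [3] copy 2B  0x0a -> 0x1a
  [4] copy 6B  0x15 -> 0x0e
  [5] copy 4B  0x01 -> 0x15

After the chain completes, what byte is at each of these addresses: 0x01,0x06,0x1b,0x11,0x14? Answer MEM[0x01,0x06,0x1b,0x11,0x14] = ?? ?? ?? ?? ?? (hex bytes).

MEM[0x01,0x06,0x1b,0x11,0x14] = f2 73 9e b3 f6

#0 dst[0x12+5] := {0x99,0xd7,0xf6,0x97,0xd9}
#1 dst[0x16+6] := {0x09,0x53,0xb3,0x73,0x99,0xd7}
#2 dst[0x00+7] := {0x9e,0xf2,0xfd,0x09,0x53,0xb3,0x73}
#3 dst[0x1a+2] := {0xa7,0x9e}
#4 dst[0x0e+6] := {0x97,0x09,0x53,0xb3,0x73,0xa7}
#5 dst[0x15+4] := {0xf2,0xfd,0x09,0x53}
query mem[0x01]=0xf2, mem[0x06]=0x73, mem[0x1b]=0x9e, mem[0x11]=0xb3, mem[0x14]=0xf6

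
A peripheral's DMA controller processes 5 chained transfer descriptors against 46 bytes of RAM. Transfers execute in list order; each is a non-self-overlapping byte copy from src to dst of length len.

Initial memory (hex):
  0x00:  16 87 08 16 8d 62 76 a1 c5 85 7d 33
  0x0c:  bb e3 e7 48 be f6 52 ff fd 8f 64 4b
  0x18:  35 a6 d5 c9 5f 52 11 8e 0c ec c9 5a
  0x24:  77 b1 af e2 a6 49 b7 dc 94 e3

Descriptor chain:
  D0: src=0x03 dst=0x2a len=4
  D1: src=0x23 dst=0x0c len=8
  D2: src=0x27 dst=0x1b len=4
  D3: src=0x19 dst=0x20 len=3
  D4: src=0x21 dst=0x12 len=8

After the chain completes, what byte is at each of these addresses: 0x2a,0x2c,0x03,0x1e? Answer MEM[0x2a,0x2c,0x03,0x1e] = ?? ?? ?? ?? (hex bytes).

[0] 0x03->0x2a len=4 : 16 8d 62 76
[1] 0x23->0x0c len=8 : 5a 77 b1 af e2 a6 49 16
[2] 0x27->0x1b len=4 : e2 a6 49 16
[3] 0x19->0x20 len=3 : a6 d5 e2
[4] 0x21->0x12 len=8 : d5 e2 5a 77 b1 af e2 a6
query mem[0x2a]=0x16, mem[0x2c]=0x62, mem[0x03]=0x16, mem[0x1e]=0x16

MEM[0x2a,0x2c,0x03,0x1e] = 16 62 16 16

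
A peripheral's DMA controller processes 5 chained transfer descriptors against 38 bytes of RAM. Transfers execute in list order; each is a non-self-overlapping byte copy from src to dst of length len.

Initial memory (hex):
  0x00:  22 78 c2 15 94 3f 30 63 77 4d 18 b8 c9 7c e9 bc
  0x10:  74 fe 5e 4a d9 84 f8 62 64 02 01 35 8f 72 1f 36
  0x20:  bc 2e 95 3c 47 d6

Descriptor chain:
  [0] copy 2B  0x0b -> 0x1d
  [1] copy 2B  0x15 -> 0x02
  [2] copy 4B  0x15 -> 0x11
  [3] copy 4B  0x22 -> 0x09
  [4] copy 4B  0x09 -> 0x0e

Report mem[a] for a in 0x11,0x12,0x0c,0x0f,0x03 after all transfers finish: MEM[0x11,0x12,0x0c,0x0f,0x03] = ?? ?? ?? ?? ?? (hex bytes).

MEM[0x11,0x12,0x0c,0x0f,0x03] = d6 f8 d6 3c f8

#0 dst[0x1d+2] := {0xb8,0xc9}
#1 dst[0x02+2] := {0x84,0xf8}
#2 dst[0x11+4] := {0x84,0xf8,0x62,0x64}
#3 dst[0x09+4] := {0x95,0x3c,0x47,0xd6}
#4 dst[0x0e+4] := {0x95,0x3c,0x47,0xd6}
query mem[0x11]=0xd6, mem[0x12]=0xf8, mem[0x0c]=0xd6, mem[0x0f]=0x3c, mem[0x03]=0xf8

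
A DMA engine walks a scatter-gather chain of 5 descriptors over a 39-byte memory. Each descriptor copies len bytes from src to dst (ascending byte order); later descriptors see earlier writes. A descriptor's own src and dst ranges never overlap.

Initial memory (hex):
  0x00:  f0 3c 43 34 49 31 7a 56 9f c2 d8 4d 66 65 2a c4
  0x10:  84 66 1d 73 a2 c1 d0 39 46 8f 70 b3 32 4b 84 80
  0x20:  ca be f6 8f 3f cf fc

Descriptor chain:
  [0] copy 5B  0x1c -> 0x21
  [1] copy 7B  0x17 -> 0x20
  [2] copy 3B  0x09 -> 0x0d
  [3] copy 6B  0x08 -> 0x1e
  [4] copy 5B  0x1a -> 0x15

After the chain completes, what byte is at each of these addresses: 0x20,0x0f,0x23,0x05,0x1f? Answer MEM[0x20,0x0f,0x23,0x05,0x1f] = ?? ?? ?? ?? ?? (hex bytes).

MEM[0x20,0x0f,0x23,0x05,0x1f] = d8 4d c2 31 c2

  after D0: wrote 5B at 0x21 = 324b8480ca
  after D1: wrote 7B at 0x20 = 39468f70b3324b
  after D2: wrote 3B at 0x0d = c2d84d
  after D3: wrote 6B at 0x1e = 9fc2d84d66c2
  after D4: wrote 5B at 0x15 = 70b3324b9f
query mem[0x20]=0xd8, mem[0x0f]=0x4d, mem[0x23]=0xc2, mem[0x05]=0x31, mem[0x1f]=0xc2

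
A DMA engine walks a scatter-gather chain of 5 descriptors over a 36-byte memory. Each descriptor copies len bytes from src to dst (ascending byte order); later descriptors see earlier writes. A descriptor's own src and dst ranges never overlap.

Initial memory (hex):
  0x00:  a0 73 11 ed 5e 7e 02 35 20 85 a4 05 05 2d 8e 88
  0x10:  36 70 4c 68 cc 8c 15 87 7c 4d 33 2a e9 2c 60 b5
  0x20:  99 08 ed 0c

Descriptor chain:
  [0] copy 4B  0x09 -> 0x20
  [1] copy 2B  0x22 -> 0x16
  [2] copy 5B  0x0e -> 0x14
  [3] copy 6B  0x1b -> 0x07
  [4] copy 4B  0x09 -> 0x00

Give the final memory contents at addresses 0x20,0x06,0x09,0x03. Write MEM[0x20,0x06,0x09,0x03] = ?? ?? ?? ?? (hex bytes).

#0 dst[0x20+4] := {0x85,0xa4,0x05,0x05}
#1 dst[0x16+2] := {0x05,0x05}
#2 dst[0x14+5] := {0x8e,0x88,0x36,0x70,0x4c}
#3 dst[0x07+6] := {0x2a,0xe9,0x2c,0x60,0xb5,0x85}
#4 dst[0x00+4] := {0x2c,0x60,0xb5,0x85}
query mem[0x20]=0x85, mem[0x06]=0x02, mem[0x09]=0x2c, mem[0x03]=0x85

MEM[0x20,0x06,0x09,0x03] = 85 02 2c 85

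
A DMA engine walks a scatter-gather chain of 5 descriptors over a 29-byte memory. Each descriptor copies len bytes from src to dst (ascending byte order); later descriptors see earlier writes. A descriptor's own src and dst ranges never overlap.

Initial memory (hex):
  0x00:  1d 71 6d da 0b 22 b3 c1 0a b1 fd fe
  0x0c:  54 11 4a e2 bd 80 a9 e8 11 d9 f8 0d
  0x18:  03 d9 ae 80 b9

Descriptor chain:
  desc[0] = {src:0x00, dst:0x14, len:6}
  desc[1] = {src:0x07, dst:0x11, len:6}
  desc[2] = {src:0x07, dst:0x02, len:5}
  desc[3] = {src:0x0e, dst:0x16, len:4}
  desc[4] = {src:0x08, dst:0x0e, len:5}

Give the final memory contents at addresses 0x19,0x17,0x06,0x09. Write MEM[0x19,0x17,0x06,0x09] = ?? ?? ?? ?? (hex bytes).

#0 dst[0x14+6] := {0x1d,0x71,0x6d,0xda,0x0b,0x22}
#1 dst[0x11+6] := {0xc1,0x0a,0xb1,0xfd,0xfe,0x54}
#2 dst[0x02+5] := {0xc1,0x0a,0xb1,0xfd,0xfe}
#3 dst[0x16+4] := {0x4a,0xe2,0xbd,0xc1}
#4 dst[0x0e+5] := {0x0a,0xb1,0xfd,0xfe,0x54}
query mem[0x19]=0xc1, mem[0x17]=0xe2, mem[0x06]=0xfe, mem[0x09]=0xb1

MEM[0x19,0x17,0x06,0x09] = c1 e2 fe b1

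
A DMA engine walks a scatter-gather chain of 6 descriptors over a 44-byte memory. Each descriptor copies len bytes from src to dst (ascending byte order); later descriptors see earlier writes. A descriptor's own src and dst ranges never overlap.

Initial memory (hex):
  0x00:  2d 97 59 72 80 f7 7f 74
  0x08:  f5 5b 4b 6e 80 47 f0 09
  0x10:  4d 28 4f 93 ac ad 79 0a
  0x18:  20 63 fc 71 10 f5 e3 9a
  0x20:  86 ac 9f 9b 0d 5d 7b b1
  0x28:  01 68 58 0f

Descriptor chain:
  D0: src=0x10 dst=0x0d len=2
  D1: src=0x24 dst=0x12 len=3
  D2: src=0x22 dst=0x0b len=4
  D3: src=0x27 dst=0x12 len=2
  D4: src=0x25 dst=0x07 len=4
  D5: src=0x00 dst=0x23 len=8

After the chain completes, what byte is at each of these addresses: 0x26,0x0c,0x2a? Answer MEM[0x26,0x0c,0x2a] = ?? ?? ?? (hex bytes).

MEM[0x26,0x0c,0x2a] = 72 9b 5d

D0: mem[0x0d..0x0e] <- [4d 28]
D1: mem[0x12..0x14] <- [0d 5d 7b]
D2: mem[0x0b..0x0e] <- [9f 9b 0d 5d]
D3: mem[0x12..0x13] <- [b1 01]
D4: mem[0x07..0x0a] <- [5d 7b b1 01]
D5: mem[0x23..0x2a] <- [2d 97 59 72 80 f7 7f 5d]
query mem[0x26]=0x72, mem[0x0c]=0x9b, mem[0x2a]=0x5d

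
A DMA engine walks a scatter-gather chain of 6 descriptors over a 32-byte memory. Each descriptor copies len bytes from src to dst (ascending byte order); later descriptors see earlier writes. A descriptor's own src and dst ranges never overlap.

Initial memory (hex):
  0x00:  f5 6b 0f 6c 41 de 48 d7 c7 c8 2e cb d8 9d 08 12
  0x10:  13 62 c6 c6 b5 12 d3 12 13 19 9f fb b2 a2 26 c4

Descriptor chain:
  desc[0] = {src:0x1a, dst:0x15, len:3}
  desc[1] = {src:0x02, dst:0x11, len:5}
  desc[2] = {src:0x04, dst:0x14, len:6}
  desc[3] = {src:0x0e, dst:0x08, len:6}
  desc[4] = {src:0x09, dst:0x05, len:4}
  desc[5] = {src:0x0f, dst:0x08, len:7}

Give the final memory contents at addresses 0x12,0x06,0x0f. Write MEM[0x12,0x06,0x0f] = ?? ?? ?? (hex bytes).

[0] 0x1a->0x15 len=3 : 9f fb b2
[1] 0x02->0x11 len=5 : 0f 6c 41 de 48
[2] 0x04->0x14 len=6 : 41 de 48 d7 c7 c8
[3] 0x0e->0x08 len=6 : 08 12 13 0f 6c 41
[4] 0x09->0x05 len=4 : 12 13 0f 6c
[5] 0x0f->0x08 len=7 : 12 13 0f 6c 41 41 de
query mem[0x12]=0x6c, mem[0x06]=0x13, mem[0x0f]=0x12

MEM[0x12,0x06,0x0f] = 6c 13 12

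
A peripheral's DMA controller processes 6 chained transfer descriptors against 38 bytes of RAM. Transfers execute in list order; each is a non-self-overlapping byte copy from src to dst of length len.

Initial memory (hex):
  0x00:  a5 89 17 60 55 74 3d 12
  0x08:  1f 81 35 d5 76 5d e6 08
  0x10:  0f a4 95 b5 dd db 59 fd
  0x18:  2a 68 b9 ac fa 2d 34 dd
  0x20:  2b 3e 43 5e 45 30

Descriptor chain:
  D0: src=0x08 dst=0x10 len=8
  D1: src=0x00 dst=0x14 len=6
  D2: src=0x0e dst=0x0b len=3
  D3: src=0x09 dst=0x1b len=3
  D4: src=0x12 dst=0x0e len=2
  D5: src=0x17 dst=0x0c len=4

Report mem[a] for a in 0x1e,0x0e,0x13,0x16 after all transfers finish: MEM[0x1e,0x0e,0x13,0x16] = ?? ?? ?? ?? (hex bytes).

  after D0: wrote 8B at 0x10 = 1f8135d5765de608
  after D1: wrote 6B at 0x14 = a58917605574
  after D2: wrote 3B at 0x0b = e6081f
  after D3: wrote 3B at 0x1b = 8135e6
  after D4: wrote 2B at 0x0e = 35d5
  after D5: wrote 4B at 0x0c = 605574b9
query mem[0x1e]=0x34, mem[0x0e]=0x74, mem[0x13]=0xd5, mem[0x16]=0x17

MEM[0x1e,0x0e,0x13,0x16] = 34 74 d5 17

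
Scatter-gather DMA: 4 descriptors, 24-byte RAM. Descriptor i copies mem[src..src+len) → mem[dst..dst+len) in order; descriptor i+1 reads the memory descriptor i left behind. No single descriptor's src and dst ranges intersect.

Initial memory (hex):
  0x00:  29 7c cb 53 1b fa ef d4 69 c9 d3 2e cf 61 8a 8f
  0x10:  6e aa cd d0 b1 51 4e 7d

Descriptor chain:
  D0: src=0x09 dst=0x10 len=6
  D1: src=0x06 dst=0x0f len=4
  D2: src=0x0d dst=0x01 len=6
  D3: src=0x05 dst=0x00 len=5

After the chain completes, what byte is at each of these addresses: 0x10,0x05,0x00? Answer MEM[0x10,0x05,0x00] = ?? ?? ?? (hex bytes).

[0] 0x09->0x10 len=6 : c9 d3 2e cf 61 8a
[1] 0x06->0x0f len=4 : ef d4 69 c9
[2] 0x0d->0x01 len=6 : 61 8a ef d4 69 c9
[3] 0x05->0x00 len=5 : 69 c9 d4 69 c9
query mem[0x10]=0xd4, mem[0x05]=0x69, mem[0x00]=0x69

MEM[0x10,0x05,0x00] = d4 69 69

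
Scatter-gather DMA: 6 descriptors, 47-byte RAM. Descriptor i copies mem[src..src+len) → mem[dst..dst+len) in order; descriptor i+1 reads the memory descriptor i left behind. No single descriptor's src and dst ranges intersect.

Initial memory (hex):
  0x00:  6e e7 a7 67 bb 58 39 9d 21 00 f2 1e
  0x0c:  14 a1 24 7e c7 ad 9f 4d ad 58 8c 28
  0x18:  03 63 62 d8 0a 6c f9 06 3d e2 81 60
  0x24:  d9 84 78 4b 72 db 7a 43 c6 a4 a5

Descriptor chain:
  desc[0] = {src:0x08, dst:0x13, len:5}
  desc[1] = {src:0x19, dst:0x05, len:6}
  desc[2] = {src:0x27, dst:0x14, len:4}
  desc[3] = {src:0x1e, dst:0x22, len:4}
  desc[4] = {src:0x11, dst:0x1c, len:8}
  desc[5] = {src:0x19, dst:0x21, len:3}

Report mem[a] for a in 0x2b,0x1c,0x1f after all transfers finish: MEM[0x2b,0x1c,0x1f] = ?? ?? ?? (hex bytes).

MEM[0x2b,0x1c,0x1f] = 43 ad 4b

  after D0: wrote 5B at 0x13 = 2100f21e14
  after D1: wrote 6B at 0x05 = 6362d80a6cf9
  after D2: wrote 4B at 0x14 = 4b72db7a
  after D3: wrote 4B at 0x22 = f9063de2
  after D4: wrote 8B at 0x1c = ad9f214b72db7a03
  after D5: wrote 3B at 0x21 = 6362d8
query mem[0x2b]=0x43, mem[0x1c]=0xad, mem[0x1f]=0x4b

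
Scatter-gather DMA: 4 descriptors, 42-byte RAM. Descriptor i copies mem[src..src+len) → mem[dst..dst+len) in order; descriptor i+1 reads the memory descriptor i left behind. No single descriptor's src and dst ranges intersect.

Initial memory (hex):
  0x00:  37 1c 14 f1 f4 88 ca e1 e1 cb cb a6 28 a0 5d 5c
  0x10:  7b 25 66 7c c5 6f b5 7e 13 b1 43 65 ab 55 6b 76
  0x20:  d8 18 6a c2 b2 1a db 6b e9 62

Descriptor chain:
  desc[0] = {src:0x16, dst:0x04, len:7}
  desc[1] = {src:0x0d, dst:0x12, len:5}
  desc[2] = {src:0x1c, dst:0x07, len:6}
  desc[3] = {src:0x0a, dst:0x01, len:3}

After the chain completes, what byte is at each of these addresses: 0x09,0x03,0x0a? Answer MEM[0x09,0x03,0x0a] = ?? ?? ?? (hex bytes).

MEM[0x09,0x03,0x0a] = 6b 18 76

[0] 0x16->0x04 len=7 : b5 7e 13 b1 43 65 ab
[1] 0x0d->0x12 len=5 : a0 5d 5c 7b 25
[2] 0x1c->0x07 len=6 : ab 55 6b 76 d8 18
[3] 0x0a->0x01 len=3 : 76 d8 18
query mem[0x09]=0x6b, mem[0x03]=0x18, mem[0x0a]=0x76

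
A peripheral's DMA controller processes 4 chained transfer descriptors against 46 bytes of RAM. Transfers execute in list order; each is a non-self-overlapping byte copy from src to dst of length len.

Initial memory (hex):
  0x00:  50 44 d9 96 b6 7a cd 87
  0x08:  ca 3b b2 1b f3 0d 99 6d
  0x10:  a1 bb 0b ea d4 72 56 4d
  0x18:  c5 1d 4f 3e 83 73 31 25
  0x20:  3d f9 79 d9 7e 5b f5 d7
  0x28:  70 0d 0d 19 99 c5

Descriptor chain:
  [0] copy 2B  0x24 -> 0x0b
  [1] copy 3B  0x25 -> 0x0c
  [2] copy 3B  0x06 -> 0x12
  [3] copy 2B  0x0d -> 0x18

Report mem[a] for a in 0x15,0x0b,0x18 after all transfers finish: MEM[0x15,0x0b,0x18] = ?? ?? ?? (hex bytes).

MEM[0x15,0x0b,0x18] = 72 7e f5

D0: mem[0x0b..0x0c] <- [7e 5b]
D1: mem[0x0c..0x0e] <- [5b f5 d7]
D2: mem[0x12..0x14] <- [cd 87 ca]
D3: mem[0x18..0x19] <- [f5 d7]
query mem[0x15]=0x72, mem[0x0b]=0x7e, mem[0x18]=0xf5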